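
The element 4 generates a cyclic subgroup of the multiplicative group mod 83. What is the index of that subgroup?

2

ord(4) | φ(83) = 83 − 1 = 82 = 2 · 41.
Divisors of 82: 1, 2, 41, 82.
Evaluate successive powers at the divisors of 82:
4^1 ≡ 4 (mod 83)
4^2 ≡ 16 (mod 83)
4^41 ≡ 1 (mod 83) ✓
Thus |⟨4⟩| = ord(4) = 41.
The index is φ(83) / ord(4) = 82 / 41 = 2.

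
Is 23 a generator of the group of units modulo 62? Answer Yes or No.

No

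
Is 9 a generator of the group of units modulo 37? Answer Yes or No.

φ(37) = 37 − 1 = 36 = 2^2 · 3^2.
Test 9^(36/q) mod 37 for each prime factor q of 36:
9^18 ≡ 1 (mod 37)  [q = 2: ≡ 1 ✗]
9^12 ≡ 26 (mod 37)  [q = 3: ≢ 1 ✓]
Since 9^18 ≡ 1, the order of 9 divides 18 < 36, so 9 is not a primitive root.

No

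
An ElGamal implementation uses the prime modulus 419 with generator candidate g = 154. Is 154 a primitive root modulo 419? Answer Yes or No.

φ(419) = 419 − 1 = 418 = 2 · 11 · 19.
An element g generates (Z/419Z)^× iff g^(418/q) ≢ 1 (mod 419) for each prime q ∈ {2, 11, 19}.
154^209 ≡ 1 (mod 419)  [q = 2: ≡ 1 ✗]
154^38 ≡ 102 (mod 419)  [q = 11: ≢ 1 ✓]
154^22 ≡ 107 (mod 419)  [q = 19: ≢ 1 ✓]
The check at q = 2 fails, so 154 generates a proper subgroup.

No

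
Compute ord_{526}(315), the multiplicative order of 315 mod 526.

131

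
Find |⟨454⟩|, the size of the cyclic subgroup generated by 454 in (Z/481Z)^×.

The order of 454 must divide φ(481) = φ(13·37) = (13−1)·(37−1) = 12·36 = 432 = 2^4 · 3^3.
Divisors of 432: 1, 2, 3, 4, 6, 8, 9, 12, 16, 18, 24, 27, 36, 48, 54, 72, 108, 144, 216, 432.
Check 454^d mod 481 for each divisor in increasing order:
454^1 ≡ 454
454^2 ≡ 248
454^3 ≡ 38
454^4 ≡ 417
454^6 ≡ 1
So ord_481(454) = 6.

6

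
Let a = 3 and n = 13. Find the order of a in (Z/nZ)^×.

3

ord(3) | φ(13) = 13 − 1 = 12 = 2^2 · 3.
Divisors of 12: 1, 2, 3, 4, 6, 12.
Test each divisor d:
3^1 ≡ 3
3^2 ≡ 9
3^3 ≡ 1
Therefore the multiplicative order of 3 modulo 13 is 3.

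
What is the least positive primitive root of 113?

3

φ(113) = 113 − 1 = 112 = 2^4 · 7.
g is a primitive root iff g^(112/q) ≢ 1 (mod 113) for each prime q ∈ {2, 7}.
g = 2: 2^56 ≡ 1 — hits 1, so not a primitive root.
g = 3: 3^56 ≡ 112; 3^16 ≡ 49 — none is 1, so 3 is a primitive root.
Hence the least primitive root of 113 is 3.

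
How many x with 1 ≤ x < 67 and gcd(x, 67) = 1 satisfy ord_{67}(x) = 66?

φ(67) = 67 − 1 = 66 = 2 · 3 · 11.
(Z/67Z)^× is cyclic (|G| = 66); a cyclic group of order m has exactly φ(d) elements of each order d | m, and none otherwise.
66 = 2 · 3 · 11 divides 66, and φ(66) = 20.

20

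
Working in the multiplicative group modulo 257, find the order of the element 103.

256

Since 103 ∈ (Z/257Z)^×, its order divides φ(257) = 257 − 1 = 256 = 2^8.
Divisors of 256: 1, 2, 4, 8, 16, 32, 64, 128, 256.
Evaluate successive powers at the divisors of 256:
103^1 ≡ 103
103^2 ≡ 72
103^4 ≡ 44
103^8 ≡ 137
103^16 ≡ 8
103^32 ≡ 64
103^64 ≡ 241
103^128 ≡ 256
103^256 ≡ 1
The smallest such exponent is 256, so the order of 103 is 256.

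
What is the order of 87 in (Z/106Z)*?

Since 87 ∈ (Z/106Z)^×, its order divides φ(106) = φ(2)·φ(53) = 1·52 = 52 = 2^2 · 13.
Divisors of 52: 1, 2, 4, 13, 26, 52.
Test each divisor d:
87^1 ≡ 87
87^2 ≡ 43
87^4 ≡ 47
87^13 ≡ 23
87^26 ≡ 105
87^52 ≡ 1
Therefore the multiplicative order of 87 modulo 106 is 52.

52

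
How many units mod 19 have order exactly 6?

φ(19) = 19 − 1 = 18 = 2 · 3^2.
(Z/19Z)^× is cyclic (|G| = 18); a cyclic group of order m has exactly φ(d) elements of each order d | m, and none otherwise.
6 = 2 · 3 divides 18, and φ(6) = 2.

2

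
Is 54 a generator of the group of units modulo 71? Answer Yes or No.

No

φ(71) = 71 − 1 = 70 = 2 · 5 · 7.
It suffices to check that the order of 54 is not a proper divisor of 70: compute 54^(70/q) for q ∈ {2, 5, 7}.
54^35 ≡ 1 (mod 71)  [q = 2: ≡ 1 ✗]
54^14 ≡ 25 (mod 71)  [q = 5: ≢ 1 ✓]
54^10 ≡ 1 (mod 71)  [q = 7: ≡ 1 ✗]
Since 54^35 ≡ 1, the order of 54 divides 35 < 70, so 54 is not a primitive root.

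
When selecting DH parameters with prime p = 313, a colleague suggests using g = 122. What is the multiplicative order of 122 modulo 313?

312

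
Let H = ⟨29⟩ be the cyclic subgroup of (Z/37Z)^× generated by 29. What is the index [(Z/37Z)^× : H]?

3

By Lagrange's theorem, ord_37(29) divides φ(37) = 37 − 1 = 36 = 2^2 · 3^2.
Divisors of 36: 1, 2, 3, 4, 6, 9, 12, 18, 36.
Check 29^d mod 37 for each divisor in increasing order:
29^1 ≡ 29
29^2 ≡ 27
29^3 ≡ 6
29^4 ≡ 26
29^6 ≡ 36
29^9 ≡ 31
29^12 ≡ 1
Thus |⟨29⟩| = ord(29) = 12.
[(Z/37Z)^× : ⟨29⟩] = 36/12 = 3.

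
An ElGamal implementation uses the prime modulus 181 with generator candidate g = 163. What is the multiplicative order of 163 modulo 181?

180

ord(163) | φ(181) = 181 − 1 = 180 = 2^2 · 3^2 · 5.
Divisors of 180: 1, 2, 3, 4, 5, 6, 9, 10, 12, 15, 18, 20, 30, 36, 45, 60, 90, 180.
Check 163^d mod 181 for each divisor in increasing order:
163^1 ≡ 163
163^2 ≡ 143
163^3 ≡ 141
163^4 ≡ 177
163^5 ≡ 72
163^6 ≡ 152
163^9 ≡ 74
163^10 ≡ 116
163^12 ≡ 117
163^15 ≡ 26
163^18 ≡ 46
163^20 ≡ 62
163^30 ≡ 133
163^36 ≡ 125
163^45 ≡ 19
163^60 ≡ 132
163^90 ≡ 180
163^180 ≡ 1
The smallest such exponent is 180, so the order of 163 is 180.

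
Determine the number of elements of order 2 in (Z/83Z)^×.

1

φ(83) = 83 − 1 = 82 = 2 · 41.
Since (Z/83Z)^× is cyclic of order 82, the number of elements of order d is φ(d) when d | 82 and 0 otherwise.
2 | 82, and φ(2) = 2 − 1 = 1.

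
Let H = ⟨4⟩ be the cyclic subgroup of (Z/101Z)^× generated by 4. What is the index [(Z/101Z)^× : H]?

Since 4 ∈ (Z/101Z)^×, its order divides φ(101) = 101 − 1 = 100 = 2^2 · 5^2.
Divisors of 100: 1, 2, 4, 5, 10, 20, 25, 50, 100.
Check 4^d mod 101 for each divisor in increasing order:
4^1 ≡ 4 (mod 101)
4^2 ≡ 16 (mod 101)
4^4 ≡ 54 (mod 101)
4^5 ≡ 14 (mod 101)
4^10 ≡ 95 (mod 101)
4^20 ≡ 36 (mod 101)
4^25 ≡ 100 (mod 101)
4^50 ≡ 1 (mod 101) ✓
So ord_101(4) = 50, hence |⟨4⟩| = 50.
The index is φ(101) / ord(4) = 100 / 50 = 2.

2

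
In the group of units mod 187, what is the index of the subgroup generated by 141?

Since 141 ∈ (Z/187Z)^×, its order divides φ(187) = φ(11·17) = (11−1)·(17−1) = 10·16 = 160 = 2^5 · 5.
Divisors of 160: 1, 2, 4, 5, 8, 10, 16, 20, 32, 40, 80, 160.
Check 141^d mod 187 for each divisor in increasing order:
141^1 ≡ 141 (mod 187)
141^2 ≡ 59 (mod 187)
141^4 ≡ 115 (mod 187)
141^5 ≡ 133 (mod 187)
141^8 ≡ 135 (mod 187)
141^10 ≡ 111 (mod 187)
141^16 ≡ 86 (mod 187)
141^20 ≡ 166 (mod 187)
141^32 ≡ 103 (mod 187)
141^40 ≡ 67 (mod 187)
141^80 ≡ 1 (mod 187) ✓
So ord_187(141) = 80, hence |⟨141⟩| = 80.
[(Z/187Z)^× : ⟨141⟩] = 160/80 = 2.

2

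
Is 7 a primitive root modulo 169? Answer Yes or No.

Yes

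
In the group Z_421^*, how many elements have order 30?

8

φ(421) = 421 − 1 = 420 = 2^2 · 3 · 5 · 7.
(Z/421Z)^× is cyclic (|G| = 420); a cyclic group of order m has exactly φ(d) elements of each order d | m, and none otherwise.
30 = 2 · 3 · 5 divides 420, and φ(30) = 8.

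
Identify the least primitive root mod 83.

2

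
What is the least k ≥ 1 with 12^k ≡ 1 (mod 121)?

11

By Lagrange's theorem, ord_121(12) divides φ(121) = φ(11^2) = 11·(11−1) = 110 = 2 · 5 · 11.
Divisors of 110: 1, 2, 5, 10, 11, 22, 55, 110.
Test each divisor d:
12^1 ≡ 12 (mod 121)
12^2 ≡ 23 (mod 121)
12^5 ≡ 56 (mod 121)
12^10 ≡ 111 (mod 121)
12^11 ≡ 1 (mod 121) ✓
Therefore the multiplicative order of 12 modulo 121 is 11.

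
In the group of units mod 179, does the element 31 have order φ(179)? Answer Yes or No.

No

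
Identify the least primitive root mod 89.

φ(89) = 89 − 1 = 88 = 2^3 · 11.
g is a primitive root iff g^(88/q) ≢ 1 (mod 89) for each prime q ∈ {2, 11}.
g = 2: 2^44 ≡ 1 — hits 1, so not a primitive root.
g = 3: 3^44 ≡ 88; 3^8 ≡ 64 — none is 1, so 3 is a primitive root.
The smallest primitive root modulo 89 is 3.

3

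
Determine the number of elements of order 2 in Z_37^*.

1

φ(37) = 37 − 1 = 36 = 2^2 · 3^2.
Since (Z/37Z)^× is cyclic of order 36, the number of elements of order d is φ(d) when d | 36 and 0 otherwise.
2 | 36, and φ(2) = 2 − 1 = 1.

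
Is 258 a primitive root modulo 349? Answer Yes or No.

No

φ(349) = 349 − 1 = 348 = 2^2 · 3 · 29.
An element g generates (Z/349Z)^× iff g^(348/q) ≢ 1 (mod 349) for each prime q ∈ {2, 3, 29}.
258^174 ≡ 1 (mod 349)  [q = 2: ≡ 1 ✗]
258^116 ≡ 122 (mod 349)  [q = 3: ≢ 1 ✓]
258^12 ≡ 313 (mod 349)  [q = 29: ≢ 1 ✓]
Since 258^174 ≡ 1, the order of 258 divides 174 < 348, so 258 is not a primitive root.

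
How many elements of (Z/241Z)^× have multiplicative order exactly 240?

64

φ(241) = 241 − 1 = 240 = 2^4 · 3 · 5.
(Z/241Z)^× is cyclic (|G| = 240); a cyclic group of order m has exactly φ(d) elements of each order d | m, and none otherwise.
240 = 2^4 · 3 · 5 divides 240, and φ(240) = 64.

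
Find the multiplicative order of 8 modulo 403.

20

The order of 8 must divide φ(403) = φ(13·31) = (13−1)·(31−1) = 12·30 = 360 = 2^3 · 3^2 · 5.
Divisors of 360: 1, 2, 3, 4, 5, 6, 8, 9, 10, 12, 15, 18, 20, 24, 30, 36, 40, 45, 60, 72, 90, 120, 180, 360.
Evaluate successive powers at the divisors of 360:
8^1 ≡ 8 (mod 403)
8^2 ≡ 64 (mod 403)
8^3 ≡ 109 (mod 403)
8^4 ≡ 66 (mod 403)
8^5 ≡ 125 (mod 403)
8^6 ≡ 194 (mod 403)
8^8 ≡ 326 (mod 403)
8^9 ≡ 190 (mod 403)
8^10 ≡ 311 (mod 403)
8^12 ≡ 157 (mod 403)
8^15 ≡ 187 (mod 403)
8^18 ≡ 233 (mod 403)
8^20 ≡ 1 (mod 403) ✓
The smallest such exponent is 20, so the order of 8 is 20.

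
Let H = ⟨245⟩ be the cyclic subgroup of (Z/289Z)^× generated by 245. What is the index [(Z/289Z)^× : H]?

The order of 245 must divide φ(289) = φ(17^2) = 17·(17−1) = 272 = 2^4 · 17.
Divisors of 272: 1, 2, 4, 8, 16, 17, 34, 68, 136, 272.
Test each divisor d:
245^1 ≡ 245 (mod 289)
245^2 ≡ 202 (mod 289)
245^4 ≡ 55 (mod 289)
245^8 ≡ 135 (mod 289)
245^16 ≡ 18 (mod 289)
245^17 ≡ 75 (mod 289)
245^34 ≡ 134 (mod 289)
245^68 ≡ 38 (mod 289)
245^136 ≡ 288 (mod 289)
245^272 ≡ 1 (mod 289) ✓
The order of 245 is 272, so the subgroup it generates has 272 elements.
Index = |(Z/289Z)^×| / |⟨245⟩| = 272 / 272 = 1.

1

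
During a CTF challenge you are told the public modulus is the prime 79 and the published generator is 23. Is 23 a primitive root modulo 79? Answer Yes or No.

No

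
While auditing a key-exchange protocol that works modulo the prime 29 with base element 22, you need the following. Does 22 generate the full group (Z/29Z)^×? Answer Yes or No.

φ(29) = 29 − 1 = 28 = 2^2 · 7.
An element g generates (Z/29Z)^× iff g^(28/q) ≢ 1 (mod 29) for each prime q ∈ {2, 7}.
22^14 ≡ 1 (mod 29)  [q = 2: ≡ 1 ✗]
22^4 ≡ 23 (mod 29)  [q = 7: ≢ 1 ✓]
22^14 ≡ 1 shows ord(22) | 14, strictly less than φ(29); not a primitive root.

No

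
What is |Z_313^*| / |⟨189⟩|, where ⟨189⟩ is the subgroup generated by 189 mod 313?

The order of 189 must divide φ(313) = 313 − 1 = 312 = 2^3 · 3 · 13.
Divisors of 312: 1, 2, 3, 4, 6, 8, 12, 13, 24, 26, 39, 52, 78, 104, 156, 312.
Evaluate successive powers at the divisors of 312:
189^1 ≡ 189 (mod 313)
189^2 ≡ 39 (mod 313)
189^3 ≡ 172 (mod 313)
189^4 ≡ 269 (mod 313)
189^6 ≡ 162 (mod 313)
189^8 ≡ 58 (mod 313)
189^12 ≡ 265 (mod 313)
189^13 ≡ 5 (mod 313)
189^24 ≡ 113 (mod 313)
189^26 ≡ 25 (mod 313)
189^39 ≡ 125 (mod 313)
189^52 ≡ 312 (mod 313)
189^78 ≡ 288 (mod 313)
189^104 ≡ 1 (mod 313) ✓
So ord_313(189) = 104, hence |⟨189⟩| = 104.
The index is φ(313) / ord(189) = 312 / 104 = 3.

3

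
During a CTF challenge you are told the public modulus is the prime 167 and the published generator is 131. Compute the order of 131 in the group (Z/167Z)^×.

166

Since 131 ∈ (Z/167Z)^×, its order divides φ(167) = 167 − 1 = 166 = 2 · 83.
Divisors of 166: 1, 2, 83, 166.
Test each divisor d:
131^1 ≡ 131
131^2 ≡ 127
131^83 ≡ 166
131^166 ≡ 1
Hence ord(131) = 166.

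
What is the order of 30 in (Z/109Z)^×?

108

The order of 30 must divide φ(109) = 109 − 1 = 108 = 2^2 · 3^3.
Divisors of 108: 1, 2, 3, 4, 6, 9, 12, 18, 27, 36, 54, 108.
Evaluate successive powers at the divisors of 108:
30^1 ≡ 30 (mod 109)
30^2 ≡ 28 (mod 109)
30^3 ≡ 77 (mod 109)
30^4 ≡ 21 (mod 109)
30^6 ≡ 43 (mod 109)
30^9 ≡ 41 (mod 109)
30^12 ≡ 105 (mod 109)
30^18 ≡ 46 (mod 109)
30^27 ≡ 33 (mod 109)
30^36 ≡ 45 (mod 109)
30^54 ≡ 108 (mod 109)
30^108 ≡ 1 (mod 109) ✓
Therefore the multiplicative order of 30 modulo 109 is 108.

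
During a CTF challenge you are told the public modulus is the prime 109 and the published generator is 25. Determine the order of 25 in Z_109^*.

ord(25) | φ(109) = 109 − 1 = 108 = 2^2 · 3^3.
Divisors of 108: 1, 2, 3, 4, 6, 9, 12, 18, 27, 36, 54, 108.
Test each divisor d:
25^1 ≡ 25 (mod 109)
25^2 ≡ 80 (mod 109)
25^3 ≡ 38 (mod 109)
25^4 ≡ 78 (mod 109)
25^6 ≡ 27 (mod 109)
25^9 ≡ 45 (mod 109)
25^12 ≡ 75 (mod 109)
25^18 ≡ 63 (mod 109)
25^27 ≡ 1 (mod 109) ✓
Therefore the multiplicative order of 25 modulo 109 is 27.

27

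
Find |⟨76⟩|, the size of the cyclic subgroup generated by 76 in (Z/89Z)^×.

88

The order of 76 must divide φ(89) = 89 − 1 = 88 = 2^3 · 11.
Divisors of 88: 1, 2, 4, 8, 11, 22, 44, 88.
Compute 76^d (mod 89) for the divisors d until we hit 1:
76^1 ≡ 76 (mod 89)
76^2 ≡ 80 (mod 89)
76^4 ≡ 81 (mod 89)
76^8 ≡ 64 (mod 89)
76^11 ≡ 12 (mod 89)
76^22 ≡ 55 (mod 89)
76^44 ≡ 88 (mod 89)
76^88 ≡ 1 (mod 89) ✓
Hence ord(76) = 88.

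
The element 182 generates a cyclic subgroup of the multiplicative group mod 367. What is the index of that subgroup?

2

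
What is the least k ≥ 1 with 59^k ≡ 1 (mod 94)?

ord(59) | φ(94) = φ(2)·φ(47) = 1·46 = 46 = 2 · 23.
Divisors of 46: 1, 2, 23, 46.
Evaluate successive powers at the divisors of 46:
59^1 ≡ 59 (mod 94)
59^2 ≡ 3 (mod 94)
59^23 ≡ 1 (mod 94) ✓
Therefore the multiplicative order of 59 modulo 94 is 23.

23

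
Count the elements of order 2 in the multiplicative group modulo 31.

1

φ(31) = 31 − 1 = 30 = 2 · 3 · 5.
In a cyclic group of order 30, there are φ(d) elements of order d for each divisor d of 30, and zero for non-divisors.
2 | 30, and φ(2) = 2 − 1 = 1.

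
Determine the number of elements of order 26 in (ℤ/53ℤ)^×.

12

φ(53) = 53 − 1 = 52 = 2^2 · 13.
Since (Z/53Z)^× is cyclic of order 52, the number of elements of order d is φ(d) when d | 52 and 0 otherwise.
26 = 2 · 13 divides 52, and φ(26) = 12.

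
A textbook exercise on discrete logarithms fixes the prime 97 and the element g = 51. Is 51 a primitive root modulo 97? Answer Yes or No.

No

φ(97) = 97 − 1 = 96 = 2^5 · 3.
It suffices to check that the order of 51 is not a proper divisor of 96: compute 51^(96/q) for q ∈ {2, 3}.
51^48 ≡ 96 (mod 97)  [q = 2: ≢ 1 ✓]
51^32 ≡ 1 (mod 97)  [q = 3: ≡ 1 ✗]
Since 51^32 ≡ 1, the order of 51 divides 32 < 96, so 51 is not a primitive root.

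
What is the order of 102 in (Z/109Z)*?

54

The order of 102 must divide φ(109) = 109 − 1 = 108 = 2^2 · 3^3.
Divisors of 108: 1, 2, 3, 4, 6, 9, 12, 18, 27, 36, 54, 108.
Check 102^d mod 109 for each divisor in increasing order:
102^1 ≡ 102 (mod 109)
102^2 ≡ 49 (mod 109)
102^3 ≡ 93 (mod 109)
102^4 ≡ 3 (mod 109)
102^6 ≡ 38 (mod 109)
102^9 ≡ 46 (mod 109)
102^12 ≡ 27 (mod 109)
102^18 ≡ 45 (mod 109)
102^27 ≡ 108 (mod 109)
102^36 ≡ 63 (mod 109)
102^54 ≡ 1 (mod 109) ✓
The smallest such exponent is 54, so the order of 102 is 54.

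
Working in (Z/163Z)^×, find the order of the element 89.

The order of 89 must divide φ(163) = 163 − 1 = 162 = 2 · 3^4.
Divisors of 162: 1, 2, 3, 6, 9, 18, 27, 54, 81, 162.
Compute 89^d (mod 163) for the divisors d until we hit 1:
89^1 ≡ 89 (mod 163)
89^2 ≡ 97 (mod 163)
89^3 ≡ 157 (mod 163)
89^6 ≡ 36 (mod 163)
89^9 ≡ 110 (mod 163)
89^18 ≡ 38 (mod 163)
89^27 ≡ 105 (mod 163)
89^54 ≡ 104 (mod 163)
89^81 ≡ 162 (mod 163)
89^162 ≡ 1 (mod 163) ✓
The smallest such exponent is 162, so the order of 89 is 162.

162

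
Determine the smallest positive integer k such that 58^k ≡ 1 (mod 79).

Since 58 ∈ (Z/79Z)^×, its order divides φ(79) = 79 − 1 = 78 = 2 · 3 · 13.
Divisors of 78: 1, 2, 3, 6, 13, 26, 39, 78.
Evaluate successive powers at the divisors of 78:
58^1 ≡ 58 (mod 79)
58^2 ≡ 46 (mod 79)
58^3 ≡ 61 (mod 79)
58^6 ≡ 8 (mod 79)
58^13 ≡ 78 (mod 79)
58^26 ≡ 1 (mod 79) ✓
The smallest such exponent is 26, so the order of 58 is 26.

26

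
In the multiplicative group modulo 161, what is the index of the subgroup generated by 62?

6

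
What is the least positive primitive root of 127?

φ(127) = 127 − 1 = 126 = 2 · 3^2 · 7.
g is a primitive root iff g^(126/q) ≢ 1 (mod 127) for each prime q ∈ {2, 3, 7}.
g = 2: 2^63 ≡ 1 — hits 1, so not a primitive root.
g = 3: 3^63 ≡ 126; 3^42 ≡ 107; 3^18 ≡ 4 — none is 1, so 3 is a primitive root.
Hence the least primitive root of 127 is 3.

3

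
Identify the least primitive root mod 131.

φ(131) = 131 − 1 = 130 = 2 · 5 · 13.
Test candidates g = 2, 3, … against the prime factors q ∈ {2, 5, 13} of φ(131): g is a generator iff g^(130/q) ≢ 1 for every such q.
g = 2: 2^65 ≡ 130; 2^26 ≡ 53; 2^10 ≡ 107 — none is 1, so 2 is a primitive root.
So 2 is the smallest generator of (Z/131Z)^×.

2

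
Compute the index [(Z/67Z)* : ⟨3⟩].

Since 3 ∈ (Z/67Z)^×, its order divides φ(67) = 67 − 1 = 66 = 2 · 3 · 11.
Divisors of 66: 1, 2, 3, 6, 11, 22, 33, 66.
Test each divisor d:
3^1 ≡ 3 (mod 67)
3^2 ≡ 9 (mod 67)
3^3 ≡ 27 (mod 67)
3^6 ≡ 59 (mod 67)
3^11 ≡ 66 (mod 67)
3^22 ≡ 1 (mod 67) ✓
So ord_67(3) = 22, hence |⟨3⟩| = 22.
The index is φ(67) / ord(3) = 66 / 22 = 3.

3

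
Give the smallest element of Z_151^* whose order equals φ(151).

φ(151) = 151 − 1 = 150 = 2 · 3 · 5^2.
Test candidates g = 2, 3, … against the prime factors q ∈ {2, 3, 5} of φ(151): g is a generator iff g^(150/q) ≢ 1 for every such q.
g = 2: 2^75 ≡ 1 — hits 1, so not a primitive root.
g = 3: 3^75 ≡ 150; 3^50 ≡ 1 — hits 1, so not a primitive root.
g = 4: 4^75 ≡ 1 — hits 1, so not a primitive root.
g = 5: 5^75 ≡ 1 — hits 1, so not a primitive root.
g = 6: 6^75 ≡ 150; 6^50 ≡ 32; 6^30 ≡ 59 — none is 1, so 6 is a primitive root.
Hence the least primitive root of 151 is 6.

6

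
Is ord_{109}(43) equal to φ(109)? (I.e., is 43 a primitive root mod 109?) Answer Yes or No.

No

φ(109) = 109 − 1 = 108 = 2^2 · 3^3.
43 is a primitive root mod 109 iff 43^(φ(109)/q) ≢ 1 for every prime q | φ(109), i.e. q ∈ {2, 3}.
43^54 ≡ 1 (mod 109)  [q = 2: ≡ 1 ✗]
43^36 ≡ 1 (mod 109)  [q = 3: ≡ 1 ✗]
Since 43^54 ≡ 1, the order of 43 divides 54 < 108, so 43 is not a primitive root.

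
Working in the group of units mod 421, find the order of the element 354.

Since 354 ∈ (Z/421Z)^×, its order divides φ(421) = 421 − 1 = 420 = 2^2 · 3 · 5 · 7.
Divisors of 420: 1, 2, 3, 4, 5, 6, 7, 10, 12, 14, 15, 20, 21, 28, 30, 35, 42, 60, 70, 84, 105, 140, 210, 420.
Compute 354^d (mod 421) for the divisors d until we hit 1:
354^1 ≡ 354 (mod 421)
354^2 ≡ 279 (mod 421)
354^3 ≡ 252 (mod 421)
354^4 ≡ 377 (mod 421)
354^5 ≡ 1 (mod 421) ✓
Hence ord(354) = 5.

5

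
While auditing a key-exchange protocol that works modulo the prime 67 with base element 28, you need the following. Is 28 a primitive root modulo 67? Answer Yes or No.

Yes

φ(67) = 67 − 1 = 66 = 2 · 3 · 11.
28 is a primitive root mod 67 iff 28^(φ(67)/q) ≢ 1 for every prime q | φ(67), i.e. q ∈ {2, 3, 11}.
28^33 ≡ 66 (mod 67)  [q = 2: ≢ 1 ✓]
28^22 ≡ 37 (mod 67)  [q = 3: ≢ 1 ✓]
28^6 ≡ 40 (mod 67)  [q = 11: ≢ 1 ✓]
All checks pass, so 28 has order 66 and is a primitive root modulo 67.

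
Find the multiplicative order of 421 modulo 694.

173

Since 421 ∈ (Z/694Z)^×, its order divides φ(694) = φ(2)·φ(347) = 1·346 = 346 = 2 · 173.
Divisors of 346: 1, 2, 173, 346.
Test each divisor d:
421^1 ≡ 421 (mod 694)
421^2 ≡ 271 (mod 694)
421^173 ≡ 1 (mod 694) ✓
The smallest such exponent is 173, so the order of 421 is 173.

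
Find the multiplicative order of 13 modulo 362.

45

Since 13 ∈ (Z/362Z)^×, its order divides φ(362) = φ(2)·φ(181) = 1·180 = 180 = 2^2 · 3^2 · 5.
Divisors of 180: 1, 2, 3, 4, 5, 6, 9, 10, 12, 15, 18, 20, 30, 36, 45, 60, 90, 180.
Test each divisor d:
13^1 ≡ 13 (mod 362)
13^2 ≡ 169 (mod 362)
13^3 ≡ 25 (mod 362)
13^4 ≡ 325 (mod 362)
13^5 ≡ 243 (mod 362)
13^6 ≡ 263 (mod 362)
13^9 ≡ 59 (mod 362)
13^10 ≡ 43 (mod 362)
13^12 ≡ 27 (mod 362)
13^15 ≡ 313 (mod 362)
13^18 ≡ 223 (mod 362)
13^20 ≡ 39 (mod 362)
13^30 ≡ 229 (mod 362)
13^36 ≡ 135 (mod 362)
13^45 ≡ 1 (mod 362) ✓
Hence ord(13) = 45.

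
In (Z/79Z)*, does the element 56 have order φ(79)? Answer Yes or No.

φ(79) = 79 − 1 = 78 = 2 · 3 · 13.
56 is a primitive root mod 79 iff 56^(φ(79)/q) ≢ 1 for every prime q | φ(79), i.e. q ∈ {2, 3, 13}.
56^39 ≡ 78 (mod 79)  [q = 2: ≢ 1 ✓]
56^26 ≡ 55 (mod 79)  [q = 3: ≢ 1 ✓]
56^6 ≡ 1 (mod 79)  [q = 13: ≡ 1 ✗]
The check at q = 13 fails, so 56 generates a proper subgroup.

No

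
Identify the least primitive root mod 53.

φ(53) = 53 − 1 = 52 = 2^2 · 13.
Test candidates g = 2, 3, … against the prime factors q ∈ {2, 13} of φ(53): g is a generator iff g^(52/q) ≢ 1 for every such q.
g = 2: 2^26 ≡ 52; 2^4 ≡ 16 — none is 1, so 2 is a primitive root.
Hence the least primitive root of 53 is 2.

2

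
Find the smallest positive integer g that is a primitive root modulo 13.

φ(13) = 13 − 1 = 12 = 2^2 · 3.
g is a primitive root iff g^(12/q) ≢ 1 (mod 13) for each prime q ∈ {2, 3}.
g = 2: 2^6 ≡ 12; 2^4 ≡ 3 — none is 1, so 2 is a primitive root.
Hence the least primitive root of 13 is 2.

2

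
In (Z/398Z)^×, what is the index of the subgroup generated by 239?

The order of 239 must divide φ(398) = φ(2)·φ(199) = 1·198 = 198 = 2 · 3^2 · 11.
Divisors of 198: 1, 2, 3, 6, 9, 11, 18, 22, 33, 66, 99, 198.
Check 239^d mod 398 for each divisor in increasing order:
239^1 ≡ 239 (mod 398)
239^2 ≡ 207 (mod 398)
239^3 ≡ 121 (mod 398)
239^6 ≡ 313 (mod 398)
239^9 ≡ 63 (mod 398)
239^11 ≡ 305 (mod 398)
239^18 ≡ 387 (mod 398)
239^22 ≡ 291 (mod 398)
239^33 ≡ 1 (mod 398) ✓
Thus |⟨239⟩| = ord(239) = 33.
Index = |(Z/398Z)^×| / |⟨239⟩| = 198 / 33 = 6.

6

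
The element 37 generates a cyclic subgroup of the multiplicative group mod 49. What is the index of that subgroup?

2

The order of 37 must divide φ(49) = φ(7^2) = 7·(7−1) = 42 = 2 · 3 · 7.
Divisors of 42: 1, 2, 3, 6, 7, 14, 21, 42.
Test each divisor d:
37^1 ≡ 37 (mod 49)
37^2 ≡ 46 (mod 49)
37^3 ≡ 36 (mod 49)
37^6 ≡ 22 (mod 49)
37^7 ≡ 30 (mod 49)
37^14 ≡ 18 (mod 49)
37^21 ≡ 1 (mod 49) ✓
The order of 37 is 21, so the subgroup it generates has 21 elements.
[(Z/49Z)^× : ⟨37⟩] = 42/21 = 2.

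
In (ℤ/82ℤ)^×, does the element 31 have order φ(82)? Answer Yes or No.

No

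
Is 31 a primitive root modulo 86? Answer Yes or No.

No

φ(86) = φ(2)·φ(43) = 1·42 = 42 = 2 · 3 · 7.
Test 31^(42/q) mod 86 for each prime factor q of 42:
31^21 ≡ 1 (mod 86)  [q = 2: ≡ 1 ✗]
31^14 ≡ 79 (mod 86)  [q = 3: ≢ 1 ✓]
31^6 ≡ 21 (mod 86)  [q = 7: ≢ 1 ✓]
Since 31^21 ≡ 1, the order of 31 divides 21 < 42, so 31 is not a primitive root.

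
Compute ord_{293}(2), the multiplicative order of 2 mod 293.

292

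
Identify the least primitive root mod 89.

3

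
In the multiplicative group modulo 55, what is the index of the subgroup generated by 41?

4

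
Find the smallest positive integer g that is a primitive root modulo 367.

φ(367) = 367 − 1 = 366 = 2 · 3 · 61.
g is a primitive root iff g^(366/q) ≢ 1 (mod 367) for each prime q ∈ {2, 3, 61}.
g = 2: 2^183 ≡ 1 — hits 1, so not a primitive root.
g = 3: 3^183 ≡ 366; 3^122 ≡ 1 — hits 1, so not a primitive root.
g = 4: 4^183 ≡ 1 — hits 1, so not a primitive root.
g = 5: 5^183 ≡ 366; 5^122 ≡ 1 — hits 1, so not a primitive root.
g = 6: 6^183 ≡ 366; 6^122 ≡ 283; 6^6 ≡ 47 — none is 1, so 6 is a primitive root.
So 6 is the smallest generator of (Z/367Z)^×.

6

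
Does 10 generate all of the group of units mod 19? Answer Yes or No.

φ(19) = 19 − 1 = 18 = 2 · 3^2.
An element g generates (Z/19Z)^× iff g^(18/q) ≢ 1 (mod 19) for each prime q ∈ {2, 3}.
10^9 ≡ 18 (mod 19)  [q = 2: ≢ 1 ✓]
10^6 ≡ 11 (mod 19)  [q = 3: ≢ 1 ✓]
None equal 1, so ord_19(10) = 18: 10 is a primitive root.

Yes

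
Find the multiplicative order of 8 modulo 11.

10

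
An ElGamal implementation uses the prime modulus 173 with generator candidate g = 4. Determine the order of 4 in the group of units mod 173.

86

ord(4) | φ(173) = 173 − 1 = 172 = 2^2 · 43.
Divisors of 172: 1, 2, 4, 43, 86, 172.
Check 4^d mod 173 for each divisor in increasing order:
4^1 ≡ 4 (mod 173)
4^2 ≡ 16 (mod 173)
4^4 ≡ 83 (mod 173)
4^43 ≡ 172 (mod 173)
4^86 ≡ 1 (mod 173) ✓
So ord_173(4) = 86.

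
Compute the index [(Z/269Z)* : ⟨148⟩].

Since 148 ∈ (Z/269Z)^×, its order divides φ(269) = 269 − 1 = 268 = 2^2 · 67.
Divisors of 268: 1, 2, 4, 67, 134, 268.
Compute 148^d (mod 269) for the divisors d until we hit 1:
148^1 ≡ 148 (mod 269)
148^2 ≡ 115 (mod 269)
148^4 ≡ 44 (mod 269)
148^67 ≡ 268 (mod 269)
148^134 ≡ 1 (mod 269) ✓
The order of 148 is 134, so the subgroup it generates has 134 elements.
[(Z/269Z)^× : ⟨148⟩] = 268/134 = 2.

2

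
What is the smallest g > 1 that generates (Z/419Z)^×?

φ(419) = 419 − 1 = 418 = 2 · 11 · 19.
g is a primitive root iff g^(418/q) ≢ 1 (mod 419) for each prime q ∈ {2, 11, 19}.
g = 2: 2^209 ≡ 418; 2^38 ≡ 334; 2^22 ≡ 114 — none is 1, so 2 is a primitive root.
So 2 is the smallest generator of (Z/419Z)^×.

2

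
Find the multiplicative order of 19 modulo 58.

28

ord(19) | φ(58) = φ(2)·φ(29) = 1·28 = 28 = 2^2 · 7.
Divisors of 28: 1, 2, 4, 7, 14, 28.
Evaluate successive powers at the divisors of 28:
19^1 ≡ 19 (mod 58)
19^2 ≡ 13 (mod 58)
19^4 ≡ 53 (mod 58)
19^7 ≡ 41 (mod 58)
19^14 ≡ 57 (mod 58)
19^28 ≡ 1 (mod 58) ✓
So ord_58(19) = 28.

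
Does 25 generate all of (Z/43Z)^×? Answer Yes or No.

φ(43) = 43 − 1 = 42 = 2 · 3 · 7.
It suffices to check that the order of 25 is not a proper divisor of 42: compute 25^(42/q) for q ∈ {2, 3, 7}.
25^21 ≡ 1 (mod 43)  [q = 2: ≡ 1 ✗]
25^14 ≡ 6 (mod 43)  [q = 3: ≢ 1 ✓]
25^6 ≡ 41 (mod 43)  [q = 7: ≢ 1 ✓]
The check at q = 2 fails, so 25 generates a proper subgroup.

No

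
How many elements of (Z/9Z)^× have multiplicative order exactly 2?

1

φ(9) = φ(3^2) = 3·(3−1) = 6 = 2 · 3.
(Z/9Z)^× is cyclic (|G| = 6); a cyclic group of order m has exactly φ(d) elements of each order d | m, and none otherwise.
2 | 6, and φ(2) = 2 − 1 = 1.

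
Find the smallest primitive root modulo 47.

φ(47) = 47 − 1 = 46 = 2 · 23.
g is a primitive root iff g^(46/q) ≢ 1 (mod 47) for each prime q ∈ {2, 23}.
g = 2: 2^23 ≡ 1 — hits 1, so not a primitive root.
g = 3: 3^23 ≡ 1 — hits 1, so not a primitive root.
g = 4: 4^23 ≡ 1 — hits 1, so not a primitive root.
g = 5: 5^23 ≡ 46; 5^2 ≡ 25 — none is 1, so 5 is a primitive root.
The smallest primitive root modulo 47 is 5.

5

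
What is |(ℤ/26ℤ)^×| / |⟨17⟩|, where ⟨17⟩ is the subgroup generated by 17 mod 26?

ord(17) | φ(26) = φ(2)·φ(13) = 1·12 = 12 = 2^2 · 3.
Divisors of 12: 1, 2, 3, 4, 6, 12.
Evaluate successive powers at the divisors of 12:
17^1 ≡ 17
17^2 ≡ 3
17^3 ≡ 25
17^4 ≡ 9
17^6 ≡ 1
So ord_26(17) = 6, hence |⟨17⟩| = 6.
The index is φ(26) / ord(17) = 12 / 6 = 2.

2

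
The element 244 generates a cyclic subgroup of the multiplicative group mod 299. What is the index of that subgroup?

Since 244 ∈ (Z/299Z)^×, its order divides φ(299) = φ(13·23) = (13−1)·(23−1) = 12·22 = 264 = 2^3 · 3 · 11.
Divisors of 264: 1, 2, 3, 4, 6, 8, 11, 12, 22, 24, 33, 44, 66, 88, 132, 264.
Evaluate successive powers at the divisors of 264:
244^1 ≡ 244 (mod 299)
244^2 ≡ 35 (mod 299)
244^3 ≡ 168 (mod 299)
244^4 ≡ 29 (mod 299)
244^6 ≡ 118 (mod 299)
244^8 ≡ 243 (mod 299)
244^11 ≡ 160 (mod 299)
244^12 ≡ 170 (mod 299)
244^22 ≡ 185 (mod 299)
244^24 ≡ 196 (mod 299)
244^33 ≡ 298 (mod 299)
244^44 ≡ 139 (mod 299)
244^66 ≡ 1 (mod 299) ✓
So ord_299(244) = 66, hence |⟨244⟩| = 66.
The index is φ(299) / ord(244) = 264 / 66 = 4.

4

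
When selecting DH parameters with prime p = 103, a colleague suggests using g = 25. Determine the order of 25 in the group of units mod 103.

51

The order of 25 must divide φ(103) = 103 − 1 = 102 = 2 · 3 · 17.
Divisors of 102: 1, 2, 3, 6, 17, 34, 51, 102.
Evaluate successive powers at the divisors of 102:
25^1 ≡ 25 (mod 103)
25^2 ≡ 7 (mod 103)
25^3 ≡ 72 (mod 103)
25^6 ≡ 34 (mod 103)
25^17 ≡ 56 (mod 103)
25^34 ≡ 46 (mod 103)
25^51 ≡ 1 (mod 103) ✓
Therefore the multiplicative order of 25 modulo 103 is 51.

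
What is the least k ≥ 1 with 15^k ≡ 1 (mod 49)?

7

By Lagrange's theorem, ord_49(15) divides φ(49) = φ(7^2) = 7·(7−1) = 42 = 2 · 3 · 7.
Divisors of 42: 1, 2, 3, 6, 7, 14, 21, 42.
Evaluate successive powers at the divisors of 42:
15^1 ≡ 15 (mod 49)
15^2 ≡ 29 (mod 49)
15^3 ≡ 43 (mod 49)
15^6 ≡ 36 (mod 49)
15^7 ≡ 1 (mod 49) ✓
Therefore the multiplicative order of 15 modulo 49 is 7.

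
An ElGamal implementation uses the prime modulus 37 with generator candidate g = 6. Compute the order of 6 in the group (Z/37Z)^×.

By Lagrange's theorem, ord_37(6) divides φ(37) = 37 − 1 = 36 = 2^2 · 3^2.
Divisors of 36: 1, 2, 3, 4, 6, 9, 12, 18, 36.
Evaluate successive powers at the divisors of 36:
6^1 ≡ 6 (mod 37)
6^2 ≡ 36 (mod 37)
6^3 ≡ 31 (mod 37)
6^4 ≡ 1 (mod 37) ✓
Hence ord(6) = 4.

4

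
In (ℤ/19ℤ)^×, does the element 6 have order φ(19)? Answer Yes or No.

No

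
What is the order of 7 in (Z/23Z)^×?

22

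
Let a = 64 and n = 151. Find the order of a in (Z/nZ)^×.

5

Since 64 ∈ (Z/151Z)^×, its order divides φ(151) = 151 − 1 = 150 = 2 · 3 · 5^2.
Divisors of 150: 1, 2, 3, 5, 6, 10, 15, 25, 30, 50, 75, 150.
Check 64^d mod 151 for each divisor in increasing order:
64^1 ≡ 64 (mod 151)
64^2 ≡ 19 (mod 151)
64^3 ≡ 8 (mod 151)
64^5 ≡ 1 (mod 151) ✓
Therefore the multiplicative order of 64 modulo 151 is 5.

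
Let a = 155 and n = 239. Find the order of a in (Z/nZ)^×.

119

By Lagrange's theorem, ord_239(155) divides φ(239) = 239 − 1 = 238 = 2 · 7 · 17.
Divisors of 238: 1, 2, 7, 14, 17, 34, 119, 238.
Test each divisor d:
155^1 ≡ 155 (mod 239)
155^2 ≡ 125 (mod 239)
155^7 ≡ 6 (mod 239)
155^14 ≡ 36 (mod 239)
155^17 ≡ 98 (mod 239)
155^34 ≡ 44 (mod 239)
155^119 ≡ 1 (mod 239) ✓
The smallest such exponent is 119, so the order of 155 is 119.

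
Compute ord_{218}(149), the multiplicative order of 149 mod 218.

Since 149 ∈ (Z/218Z)^×, its order divides φ(218) = φ(2)·φ(109) = 1·108 = 108 = 2^2 · 3^3.
Divisors of 108: 1, 2, 3, 4, 6, 9, 12, 18, 27, 36, 54, 108.
Check 149^d mod 218 for each divisor in increasing order:
149^1 ≡ 149
149^2 ≡ 183
149^3 ≡ 17
149^4 ≡ 135
149^6 ≡ 71
149^9 ≡ 117
149^12 ≡ 27
149^18 ≡ 173
149^27 ≡ 185
149^36 ≡ 63
149^54 ≡ 217
149^108 ≡ 1
The smallest such exponent is 108, so the order of 149 is 108.

108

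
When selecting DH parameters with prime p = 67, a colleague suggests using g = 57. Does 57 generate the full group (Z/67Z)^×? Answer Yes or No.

φ(67) = 67 − 1 = 66 = 2 · 3 · 11.
Test 57^(66/q) mod 67 for each prime factor q of 66:
57^33 ≡ 66 (mod 67)  [q = 2: ≢ 1 ✓]
57^22 ≡ 37 (mod 67)  [q = 3: ≢ 1 ✓]
57^6 ≡ 25 (mod 67)  [q = 11: ≢ 1 ✓]
None equal 1, so ord_67(57) = 66: 57 is a primitive root.

Yes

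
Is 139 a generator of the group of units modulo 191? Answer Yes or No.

φ(191) = 191 − 1 = 190 = 2 · 5 · 19.
It suffices to check that the order of 139 is not a proper divisor of 190: compute 139^(190/q) for q ∈ {2, 5, 19}.
139^95 ≡ 190 (mod 191)  [q = 2: ≢ 1 ✓]
139^38 ≡ 1 (mod 191)  [q = 5: ≡ 1 ✗]
139^10 ≡ 25 (mod 191)  [q = 19: ≢ 1 ✓]
The check at q = 5 fails, so 139 generates a proper subgroup.

No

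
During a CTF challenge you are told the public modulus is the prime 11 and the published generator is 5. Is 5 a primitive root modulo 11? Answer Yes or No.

No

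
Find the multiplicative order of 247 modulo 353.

32

ord(247) | φ(353) = 353 − 1 = 352 = 2^5 · 11.
Divisors of 352: 1, 2, 4, 8, 11, 16, 22, 32, 44, 88, 176, 352.
Check 247^d mod 353 for each divisor in increasing order:
247^1 ≡ 247 (mod 353)
247^2 ≡ 293 (mod 353)
247^4 ≡ 70 (mod 353)
247^8 ≡ 311 (mod 353)
247^11 ≡ 101 (mod 353)
247^16 ≡ 352 (mod 353)
247^22 ≡ 317 (mod 353)
247^32 ≡ 1 (mod 353) ✓
The smallest such exponent is 32, so the order of 247 is 32.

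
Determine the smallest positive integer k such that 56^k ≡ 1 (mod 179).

89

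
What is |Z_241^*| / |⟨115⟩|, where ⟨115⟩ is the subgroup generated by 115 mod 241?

15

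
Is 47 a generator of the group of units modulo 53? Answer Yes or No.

No

φ(53) = 53 − 1 = 52 = 2^2 · 13.
It suffices to check that the order of 47 is not a proper divisor of 52: compute 47^(52/q) for q ∈ {2, 13}.
47^26 ≡ 1 (mod 53)  [q = 2: ≡ 1 ✗]
47^4 ≡ 24 (mod 53)  [q = 13: ≢ 1 ✓]
47^26 ≡ 1 shows ord(47) | 26, strictly less than φ(53); not a primitive root.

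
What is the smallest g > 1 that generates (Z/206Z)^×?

5

φ(206) = φ(2)·φ(103) = 1·102 = 102 = 2 · 3 · 17.
g is a primitive root iff g^(102/q) ≢ 1 (mod 206) for each prime q ∈ {2, 3, 17}.
g = 2: gcd(2, 206) = 2 > 1, not a unit — skip.
g = 3: 3^51 ≡ 205; 3^34 ≡ 1 — hits 1, so not a primitive root.
g = 4: gcd(4, 206) = 2 > 1, not a unit — skip.
g = 5: 5^51 ≡ 205; 5^34 ≡ 159; 5^6 ≡ 175 — none is 1, so 5 is a primitive root.
The smallest primitive root modulo 206 is 5.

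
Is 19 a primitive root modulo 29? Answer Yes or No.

φ(29) = 29 − 1 = 28 = 2^2 · 7.
It suffices to check that the order of 19 is not a proper divisor of 28: compute 19^(28/q) for q ∈ {2, 7}.
19^14 ≡ 28 (mod 29)  [q = 2: ≢ 1 ✓]
19^4 ≡ 24 (mod 29)  [q = 7: ≢ 1 ✓]
All checks pass, so 19 has order 28 and is a primitive root modulo 29.

Yes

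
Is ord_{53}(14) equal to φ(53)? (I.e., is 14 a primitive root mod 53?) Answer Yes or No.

Yes

φ(53) = 53 − 1 = 52 = 2^2 · 13.
Test 14^(52/q) mod 53 for each prime factor q of 52:
14^26 ≡ 52 (mod 53)  [q = 2: ≢ 1 ✓]
14^4 ≡ 44 (mod 53)  [q = 13: ≢ 1 ✓]
All checks pass, so 14 has order 52 and is a primitive root modulo 53.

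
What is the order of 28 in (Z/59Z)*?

29

The order of 28 must divide φ(59) = 59 − 1 = 58 = 2 · 29.
Divisors of 58: 1, 2, 29, 58.
Compute 28^d (mod 59) for the divisors d until we hit 1:
28^1 ≡ 28 (mod 59)
28^2 ≡ 17 (mod 59)
28^29 ≡ 1 (mod 59) ✓
Hence ord(28) = 29.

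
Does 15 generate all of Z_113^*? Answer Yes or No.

No

φ(113) = 113 − 1 = 112 = 2^4 · 7.
It suffices to check that the order of 15 is not a proper divisor of 112: compute 15^(112/q) for q ∈ {2, 7}.
15^56 ≡ 1 (mod 113)  [q = 2: ≡ 1 ✗]
15^16 ≡ 1 (mod 113)  [q = 7: ≡ 1 ✗]
The check at q = 2 fails, so 15 generates a proper subgroup.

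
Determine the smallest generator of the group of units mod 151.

6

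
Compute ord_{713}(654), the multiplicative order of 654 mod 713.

330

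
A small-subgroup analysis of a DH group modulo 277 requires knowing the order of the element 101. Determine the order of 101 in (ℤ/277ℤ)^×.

276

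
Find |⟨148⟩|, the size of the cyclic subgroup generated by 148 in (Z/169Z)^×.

52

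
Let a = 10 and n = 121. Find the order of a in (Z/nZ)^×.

22

By Lagrange's theorem, ord_121(10) divides φ(121) = φ(11^2) = 11·(11−1) = 110 = 2 · 5 · 11.
Divisors of 110: 1, 2, 5, 10, 11, 22, 55, 110.
Test each divisor d:
10^1 ≡ 10
10^2 ≡ 100
10^5 ≡ 54
10^10 ≡ 12
10^11 ≡ 120
10^22 ≡ 1
The smallest such exponent is 22, so the order of 10 is 22.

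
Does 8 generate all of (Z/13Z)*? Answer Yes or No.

No

φ(13) = 13 − 1 = 12 = 2^2 · 3.
An element g generates (Z/13Z)^× iff g^(12/q) ≢ 1 (mod 13) for each prime q ∈ {2, 3}.
8^6 ≡ 12 (mod 13)  [q = 2: ≢ 1 ✓]
8^4 ≡ 1 (mod 13)  [q = 3: ≡ 1 ✗]
The check at q = 3 fails, so 8 generates a proper subgroup.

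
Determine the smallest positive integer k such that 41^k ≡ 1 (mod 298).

148

ord(41) | φ(298) = φ(2)·φ(149) = 1·148 = 148 = 2^2 · 37.
Divisors of 148: 1, 2, 4, 37, 74, 148.
Test each divisor d:
41^1 ≡ 41
41^2 ≡ 191
41^4 ≡ 125
41^37 ≡ 105
41^74 ≡ 297
41^148 ≡ 1
Hence ord(41) = 148.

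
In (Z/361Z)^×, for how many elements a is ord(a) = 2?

1

φ(361) = φ(19^2) = 19·(19−1) = 342 = 2 · 3^2 · 19.
Since (Z/361Z)^× is cyclic of order 342, the number of elements of order d is φ(d) when d | 342 and 0 otherwise.
2 | 342, and φ(2) = 2 − 1 = 1.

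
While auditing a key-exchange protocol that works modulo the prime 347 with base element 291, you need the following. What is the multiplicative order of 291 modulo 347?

ord(291) | φ(347) = 347 − 1 = 346 = 2 · 173.
Divisors of 346: 1, 2, 173, 346.
Compute 291^d (mod 347) for the divisors d until we hit 1:
291^1 ≡ 291 (mod 347)
291^2 ≡ 13 (mod 347)
291^173 ≡ 346 (mod 347)
291^346 ≡ 1 (mod 347) ✓
Therefore the multiplicative order of 291 modulo 347 is 346.

346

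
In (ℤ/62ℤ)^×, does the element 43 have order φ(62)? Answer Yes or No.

φ(62) = φ(2)·φ(31) = 1·30 = 30 = 2 · 3 · 5.
43 is a primitive root mod 62 iff 43^(φ(62)/q) ≢ 1 for every prime q | φ(62), i.e. q ∈ {2, 3, 5}.
43^15 ≡ 61 (mod 62)  [q = 2: ≢ 1 ✓]
43^10 ≡ 25 (mod 62)  [q = 3: ≢ 1 ✓]
43^6 ≡ 33 (mod 62)  [q = 5: ≢ 1 ✓]
All checks pass, so 43 has order 30 and is a primitive root modulo 62.

Yes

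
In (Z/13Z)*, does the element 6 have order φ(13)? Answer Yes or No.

Yes

φ(13) = 13 − 1 = 12 = 2^2 · 3.
Test 6^(12/q) mod 13 for each prime factor q of 12:
6^6 ≡ 12 (mod 13)  [q = 2: ≢ 1 ✓]
6^4 ≡ 9 (mod 13)  [q = 3: ≢ 1 ✓]
All checks pass, so 6 has order 12 and is a primitive root modulo 13.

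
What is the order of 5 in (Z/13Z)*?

By Lagrange's theorem, ord_13(5) divides φ(13) = 13 − 1 = 12 = 2^2 · 3.
Divisors of 12: 1, 2, 3, 4, 6, 12.
Compute 5^d (mod 13) for the divisors d until we hit 1:
5^1 ≡ 5 (mod 13)
5^2 ≡ 12 (mod 13)
5^3 ≡ 8 (mod 13)
5^4 ≡ 1 (mod 13) ✓
Therefore the multiplicative order of 5 modulo 13 is 4.

4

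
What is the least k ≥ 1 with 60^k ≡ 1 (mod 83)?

The order of 60 must divide φ(83) = 83 − 1 = 82 = 2 · 41.
Divisors of 82: 1, 2, 41, 82.
Compute 60^d (mod 83) for the divisors d until we hit 1:
60^1 ≡ 60 (mod 83)
60^2 ≡ 31 (mod 83)
60^41 ≡ 82 (mod 83)
60^82 ≡ 1 (mod 83) ✓
Hence ord(60) = 82.

82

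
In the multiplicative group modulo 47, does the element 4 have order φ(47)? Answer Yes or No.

φ(47) = 47 − 1 = 46 = 2 · 23.
An element g generates (Z/47Z)^× iff g^(46/q) ≢ 1 (mod 47) for each prime q ∈ {2, 23}.
4^23 ≡ 1 (mod 47)  [q = 2: ≡ 1 ✗]
4^2 ≡ 16 (mod 47)  [q = 23: ≢ 1 ✓]
4^23 ≡ 1 shows ord(4) | 23, strictly less than φ(47); not a primitive root.

No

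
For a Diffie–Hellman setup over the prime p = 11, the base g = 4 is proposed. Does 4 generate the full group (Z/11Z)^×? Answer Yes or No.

No

φ(11) = 11 − 1 = 10 = 2 · 5.
An element g generates (Z/11Z)^× iff g^(10/q) ≢ 1 (mod 11) for each prime q ∈ {2, 5}.
4^5 ≡ 1 (mod 11)  [q = 2: ≡ 1 ✗]
4^2 ≡ 5 (mod 11)  [q = 5: ≢ 1 ✓]
4^5 ≡ 1 shows ord(4) | 5, strictly less than φ(11); not a primitive root.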